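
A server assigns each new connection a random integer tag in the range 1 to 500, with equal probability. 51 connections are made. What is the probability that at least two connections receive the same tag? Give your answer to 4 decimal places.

It's easier to compute the probability that all 51 are distinct.
P(all distinct) = 500/500 · 499/500 · ··· · 450/500 ≈ 0.0713.
So the probability of at least one match is 1 − 0.0713 = 0.9287.

0.9287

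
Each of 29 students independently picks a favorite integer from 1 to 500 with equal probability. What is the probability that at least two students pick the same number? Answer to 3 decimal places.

0.563

It's easier to compute the probability that all 29 are distinct.
P(all distinct) = 500/500 · 499/500 · ··· · 472/500 ≈ 0.437.
So the probability of at least one match is 1 − 0.437 = 0.563.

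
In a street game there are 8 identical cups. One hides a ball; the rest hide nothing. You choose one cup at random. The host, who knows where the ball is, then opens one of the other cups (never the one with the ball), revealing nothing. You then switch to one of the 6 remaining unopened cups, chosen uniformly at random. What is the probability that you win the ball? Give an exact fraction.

7/48

Your original cup holds the ball with probability 1/8, so the other 7 collectively hold it with probability 7/8.
The host can always find an empty cup to open, so this doesn't change that 7/8; it is now spread over the 6 remaining unopened cups.
P(win by switching) = (7/8) · (1/6) = 7/48.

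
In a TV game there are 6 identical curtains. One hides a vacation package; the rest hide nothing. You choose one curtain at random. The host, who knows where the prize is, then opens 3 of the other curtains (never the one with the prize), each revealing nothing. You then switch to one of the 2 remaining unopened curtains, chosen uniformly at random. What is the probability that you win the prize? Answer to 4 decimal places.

Your original curtain holds the prize with probability 1/6, so the other 5 collectively hold it with probability 5/6.
The host can always find 3 empty curtains to open, so the reveals don't change that 5/6; it is now spread over the 2 remaining unopened curtains.
P(win by switching) = (5/6) · (1/2) = 5/12 ≈ 0.4167.

0.4167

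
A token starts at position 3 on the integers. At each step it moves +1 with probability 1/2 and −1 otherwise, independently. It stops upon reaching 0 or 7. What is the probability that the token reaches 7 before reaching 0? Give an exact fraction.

3/7

With a fair step, P(i) = ½P(i−1) + ½P(i+1) with P(0)=0, P(7)=1 has the linear solution P(i) = i/7.
P(3) = 3/7.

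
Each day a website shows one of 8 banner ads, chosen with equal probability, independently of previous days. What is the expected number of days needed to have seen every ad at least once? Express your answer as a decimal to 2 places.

After i distinct types are collected, each trial gives a new one with probability (8−i)/8, so the expected wait for the next new type is 8/(8−i).
E = 8/8 + 8/7 + 8/6 + 8/5 + 8/4 + 8/3 + 8/2 + 8/1 = 761/35 ≈ 21.74.

21.74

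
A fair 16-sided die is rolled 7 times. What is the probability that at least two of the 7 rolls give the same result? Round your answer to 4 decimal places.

0.7852

P(all 7 different) = 16/16 · 15/16 · ··· · 10/16 ≈ 0.2148.
P(at least two equal) = 1 − 0.2148 = 0.7852.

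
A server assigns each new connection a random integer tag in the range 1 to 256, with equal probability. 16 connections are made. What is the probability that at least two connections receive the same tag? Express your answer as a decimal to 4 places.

0.3803

It's easier to compute the probability that all 16 are distinct.
P(all distinct) = 256/256 · 255/256 · ··· · 241/256 ≈ 0.6197.
So the probability of at least one match is 1 − 0.6197 = 0.3803.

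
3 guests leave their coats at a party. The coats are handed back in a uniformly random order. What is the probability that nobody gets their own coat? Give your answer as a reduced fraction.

This is the derangement probability: permutations of 3 with no fixed point.
D(3) = 3! · (1 − 1/1! + 1/2! − ··· + (−1)^3/3!) = 2.
P = 2/6 = 1/3.

1/3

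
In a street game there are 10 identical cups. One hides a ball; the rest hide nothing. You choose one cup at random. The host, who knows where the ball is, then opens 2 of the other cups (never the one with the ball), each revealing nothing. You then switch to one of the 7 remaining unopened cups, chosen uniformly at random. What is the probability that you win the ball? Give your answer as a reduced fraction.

Your original cup holds the ball with probability 1/10, so the other 9 collectively hold it with probability 9/10.
The host can always find 2 empty cups to open, so the reveals don't change that 9/10; it is now spread over the 7 remaining unopened cups.
P(win by switching) = (9/10) · (1/7) = 9/70.

9/70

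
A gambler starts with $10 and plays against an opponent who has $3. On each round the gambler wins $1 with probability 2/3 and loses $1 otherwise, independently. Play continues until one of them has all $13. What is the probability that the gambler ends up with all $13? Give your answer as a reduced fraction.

Let r = q/p = (1/3)/(2/3) = 1/2. The recurrence P(i) = p·P(i+1) + q·P(i−1) with P(0)=0, P(13)=1 gives P(i) = (1 − r^i)/(1 − r^13).
P(10) = (1 − (1/2)^10) / (1 − (1/2)^13) = 8184/8191.

8184/8191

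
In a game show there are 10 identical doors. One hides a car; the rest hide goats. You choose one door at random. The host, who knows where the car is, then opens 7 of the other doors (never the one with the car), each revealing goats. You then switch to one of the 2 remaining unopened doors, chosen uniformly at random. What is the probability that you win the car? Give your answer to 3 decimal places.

0.450

Your original door holds the car with probability 1/10, so the other 9 collectively hold it with probability 9/10.
The host can always find 7 empty doors to open, so the reveals don't change that 9/10; it is now spread over the 2 remaining unopened doors.
P(win by switching) = (9/10) · (1/2) = 9/20 ≈ 0.450.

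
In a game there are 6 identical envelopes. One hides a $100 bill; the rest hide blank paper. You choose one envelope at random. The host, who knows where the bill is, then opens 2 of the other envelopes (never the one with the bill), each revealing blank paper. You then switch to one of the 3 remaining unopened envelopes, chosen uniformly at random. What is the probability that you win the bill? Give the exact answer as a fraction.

5/18

Your original envelope holds the bill with probability 1/6, so the other 5 collectively hold it with probability 5/6.
The host can always find 2 empty envelopes to open, so the reveals don't change that 5/6; it is now spread over the 3 remaining unopened envelopes.
P(win by switching) = (5/6) · (1/3) = 5/18.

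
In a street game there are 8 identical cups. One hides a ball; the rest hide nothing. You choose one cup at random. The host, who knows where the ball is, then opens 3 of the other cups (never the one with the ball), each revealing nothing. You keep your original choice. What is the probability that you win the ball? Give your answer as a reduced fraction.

The host can always open 3 empty cups regardless of your choice, so the reveals give no information about your original cup.
P(win by staying) = 1/8.

1/8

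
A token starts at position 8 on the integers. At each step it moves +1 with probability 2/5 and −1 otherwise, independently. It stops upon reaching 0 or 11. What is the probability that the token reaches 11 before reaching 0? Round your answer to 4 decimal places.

0.2881

Let r = q/p = (3/5)/(2/5) = 3/2. The recurrence P(i) = p·P(i+1) + q·P(i−1) with P(0)=0, P(11)=1 gives P(i) = (1 − r^i)/(1 − r^11).
P(8) = (1 − (3/2)^8) / (1 − (3/2)^11) = 50440/175099 ≈ 0.2881.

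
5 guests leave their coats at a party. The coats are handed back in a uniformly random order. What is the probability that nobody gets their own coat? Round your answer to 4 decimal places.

This is the derangement probability: permutations of 5 with no fixed point.
D(5) = 5! · (1 − 1/1! + 1/2! − ··· + (−1)^5/5!) = 44.
P = 44/120 = 11/30 ≈ 0.3667.

0.3667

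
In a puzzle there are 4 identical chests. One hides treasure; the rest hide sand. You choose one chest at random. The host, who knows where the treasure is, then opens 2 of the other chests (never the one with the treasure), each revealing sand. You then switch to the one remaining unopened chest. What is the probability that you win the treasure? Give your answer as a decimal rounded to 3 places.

0.750

Your original chest holds the treasure with probability 1/4, so the other 3 collectively hold it with probability 3/4.
The host can always find 2 empty chests to open, so the reveals don't change that 3/4; it is now spread over the 1 remaining unopened chest.
P(win by switching) = (3/4) · (1/1) = 3/4 ≈ 0.750.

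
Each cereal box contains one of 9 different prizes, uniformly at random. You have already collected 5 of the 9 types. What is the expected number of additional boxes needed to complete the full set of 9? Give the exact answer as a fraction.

75/4

Starting from 5 distinct types, each trial gives a new one with probability (9−i)/9 when i types are held, so the wait for the next new type is 9/(9−i).
E = 9/4 + 9/3 + 9/2 + 9/1 = 75/4.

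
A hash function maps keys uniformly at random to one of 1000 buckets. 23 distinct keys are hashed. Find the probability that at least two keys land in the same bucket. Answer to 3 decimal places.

It's easier to compute the probability that all 23 are distinct.
P(all distinct) = 1000/1000 · 999/1000 · ··· · 978/1000 ≈ 0.775.
So the probability of at least one match is 1 − 0.775 = 0.225.

0.225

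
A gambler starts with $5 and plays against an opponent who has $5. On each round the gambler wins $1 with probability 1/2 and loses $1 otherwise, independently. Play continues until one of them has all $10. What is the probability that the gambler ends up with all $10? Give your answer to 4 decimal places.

0.5000

With a fair step, P(i) = ½P(i−1) + ½P(i+1) with P(0)=0, P(10)=1 has the linear solution P(i) = i/10.
P(5) = 5/10 = 1/2 ≈ 0.5000.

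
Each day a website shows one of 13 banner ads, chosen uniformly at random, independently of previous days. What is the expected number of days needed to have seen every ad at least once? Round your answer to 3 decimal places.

41.342

After i distinct types are collected, each trial gives a new one with probability (13−i)/13, so the expected wait for the next new type is 13/(13−i).
E = 13/13 + 13/12 + 13/11 + 13/10 + 13/9 + 13/8 + 13/7 + 13/6 + 13/5 + 13/4 + 13/3 + 13/2 + 13/1 = 1145993/27720 ≈ 41.342.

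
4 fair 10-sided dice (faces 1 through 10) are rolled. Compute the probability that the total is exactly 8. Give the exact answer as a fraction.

There are 10^4 = 10000 equally likely outcomes.
The number of ordered 4-tuples from {1,…,10} summing to 8 is 35.
P(sum = 8) = 35/10000 = 7/2000.

7/2000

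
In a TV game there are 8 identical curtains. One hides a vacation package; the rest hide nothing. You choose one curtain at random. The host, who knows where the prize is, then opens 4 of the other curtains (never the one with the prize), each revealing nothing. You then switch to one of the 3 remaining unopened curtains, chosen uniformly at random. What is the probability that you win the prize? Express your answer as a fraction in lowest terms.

Your original curtain holds the prize with probability 1/8, so the other 7 collectively hold it with probability 7/8.
The host can always find 4 empty curtains to open, so the reveals don't change that 7/8; it is now spread over the 3 remaining unopened curtains.
P(win by switching) = (7/8) · (1/3) = 7/24.

7/24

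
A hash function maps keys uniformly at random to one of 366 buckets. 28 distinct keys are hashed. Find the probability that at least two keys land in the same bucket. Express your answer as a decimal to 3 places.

It's easier to compute the probability that all 28 are distinct.
P(all distinct) = 366/366 · 365/366 · ··· · 339/366 ≈ 0.347.
So the probability of at least one match is 1 − 0.347 = 0.653.

0.653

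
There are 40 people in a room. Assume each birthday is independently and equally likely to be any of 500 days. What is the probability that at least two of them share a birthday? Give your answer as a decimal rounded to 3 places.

It's easier to compute the probability that all 40 are distinct.
P(all distinct) = 500/500 · 499/500 · ··· · 461/500 ≈ 0.201.
So the probability of at least one match is 1 − 0.201 = 0.799.

0.799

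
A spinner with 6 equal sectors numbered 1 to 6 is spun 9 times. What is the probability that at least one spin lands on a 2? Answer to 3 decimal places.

P(no spin lands on a 2) = (5/6)^9 ≈ 0.194.
P(at least one) = 1 − 0.194 = 0.806.

0.806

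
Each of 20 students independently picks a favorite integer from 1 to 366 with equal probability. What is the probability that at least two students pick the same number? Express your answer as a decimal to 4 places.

It's easier to compute the probability that all 20 are distinct.
P(all distinct) = 366/366 · 365/366 · ··· · 347/366 ≈ 0.5894.
So the probability of at least one match is 1 − 0.5894 = 0.4106.

0.4106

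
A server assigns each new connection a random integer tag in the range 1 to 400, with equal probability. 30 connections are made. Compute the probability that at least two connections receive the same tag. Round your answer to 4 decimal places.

0.6722

It's easier to compute the probability that all 30 are distinct.
P(all distinct) = 400/400 · 399/400 · ··· · 371/400 ≈ 0.3278.
So the probability of at least one match is 1 − 0.3278 = 0.6722.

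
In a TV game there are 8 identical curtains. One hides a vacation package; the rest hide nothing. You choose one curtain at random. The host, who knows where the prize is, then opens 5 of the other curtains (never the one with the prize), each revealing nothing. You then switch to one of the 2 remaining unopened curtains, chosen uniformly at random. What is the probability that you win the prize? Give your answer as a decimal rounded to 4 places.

Your original curtain holds the prize with probability 1/8, so the other 7 collectively hold it with probability 7/8.
The host can always find 5 empty curtains to open, so the reveals don't change that 7/8; it is now spread over the 2 remaining unopened curtains.
P(win by switching) = (7/8) · (1/2) = 7/16 ≈ 0.4375.

0.4375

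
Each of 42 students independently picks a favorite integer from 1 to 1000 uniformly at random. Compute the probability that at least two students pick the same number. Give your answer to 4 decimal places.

0.5824

It's easier to compute the probability that all 42 are distinct.
P(all distinct) = 1000/1000 · 999/1000 · ··· · 959/1000 ≈ 0.4176.
So the probability of at least one match is 1 − 0.4176 = 0.5824.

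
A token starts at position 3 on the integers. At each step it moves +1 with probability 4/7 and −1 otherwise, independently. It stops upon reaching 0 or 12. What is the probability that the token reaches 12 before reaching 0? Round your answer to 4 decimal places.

Let r = q/p = (3/7)/(4/7) = 3/4. The recurrence P(i) = p·P(i+1) + q·P(i−1) with P(0)=0, P(12)=1 gives P(i) = (1 − r^i)/(1 − r^12).
P(3) = (1 − (3/4)^3) / (1 − (3/4)^12) = 262144/439075 ≈ 0.5970.

0.5970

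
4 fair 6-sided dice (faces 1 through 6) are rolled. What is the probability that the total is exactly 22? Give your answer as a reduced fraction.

There are 6^4 = 1296 equally likely outcomes.
The number of ordered 4-tuples from {1,…,6} summing to 22 is 10.
P(sum = 22) = 10/1296 = 5/648.

5/648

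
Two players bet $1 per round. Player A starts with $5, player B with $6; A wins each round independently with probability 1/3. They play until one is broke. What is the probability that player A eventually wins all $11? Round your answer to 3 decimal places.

Let r = q/p = (2/3)/(1/3) = 2. The recurrence P(i) = p·P(i+1) + q·P(i−1) with P(0)=0, P(11)=1 gives P(i) = (1 − r^i)/(1 − r^11).
P(5) = (1 − (2)^5) / (1 − (2)^11) = 31/2047 ≈ 0.015.

0.015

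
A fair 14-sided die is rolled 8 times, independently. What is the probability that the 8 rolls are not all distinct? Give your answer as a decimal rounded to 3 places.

0.918

P(all 8 different) = 14/14 · 13/14 · ··· · 7/14 ≈ 0.082.
P(at least two equal) = 1 − 0.082 = 0.918.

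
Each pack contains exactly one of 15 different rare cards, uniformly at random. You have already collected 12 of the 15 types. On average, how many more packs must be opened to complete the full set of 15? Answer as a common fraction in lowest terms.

Starting from 12 distinct types, each trial gives a new one with probability (15−i)/15 when i types are held, so the wait for the next new type is 15/(15−i).
E = 15/3 + 15/2 + 15/1 = 55/2.

55/2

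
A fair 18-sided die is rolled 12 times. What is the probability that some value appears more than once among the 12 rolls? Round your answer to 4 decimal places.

P(all 12 different) = 18/18 · 17/18 · ··· · 7/18 ≈ 0.0077.
P(at least two equal) = 1 − 0.0077 = 0.9923.

0.9923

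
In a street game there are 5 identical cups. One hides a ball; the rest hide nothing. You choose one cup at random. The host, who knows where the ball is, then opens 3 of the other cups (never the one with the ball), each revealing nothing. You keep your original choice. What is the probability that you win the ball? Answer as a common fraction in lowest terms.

1/5

The host can always open 3 empty cups regardless of your choice, so the reveals give no information about your original cup.
P(win by staying) = 1/5.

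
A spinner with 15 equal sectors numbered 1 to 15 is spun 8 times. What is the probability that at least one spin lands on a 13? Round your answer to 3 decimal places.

P(no spin lands on a 13) = (14/15)^8 ≈ 0.576.
P(at least one) = 1 − 0.576 = 0.424.

0.424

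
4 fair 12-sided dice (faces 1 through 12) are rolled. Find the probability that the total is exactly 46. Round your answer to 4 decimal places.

0.0005

There are 12^4 = 20736 equally likely outcomes.
The number of ordered 4-tuples from {1,…,12} summing to 46 is 10.
P(sum = 46) = 10/20736 = 5/10368 ≈ 0.0005.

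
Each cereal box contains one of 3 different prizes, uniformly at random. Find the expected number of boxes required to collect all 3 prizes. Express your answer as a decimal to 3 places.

After i distinct types are collected, each trial gives a new one with probability (3−i)/3, so the expected wait for the next new type is 3/(3−i).
E = 3/3 + 3/2 + 3/1 = 11/2 ≈ 5.500.

5.500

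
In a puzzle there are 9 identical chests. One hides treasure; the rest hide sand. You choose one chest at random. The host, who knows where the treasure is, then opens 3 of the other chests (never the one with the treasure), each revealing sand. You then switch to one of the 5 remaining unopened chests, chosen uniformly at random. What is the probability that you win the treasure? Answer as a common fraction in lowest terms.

8/45

Your original chest holds the treasure with probability 1/9, so the other 8 collectively hold it with probability 8/9.
The host can always find 3 empty chests to open, so the reveals don't change that 8/9; it is now spread over the 5 remaining unopened chests.
P(win by switching) = (8/9) · (1/5) = 8/45.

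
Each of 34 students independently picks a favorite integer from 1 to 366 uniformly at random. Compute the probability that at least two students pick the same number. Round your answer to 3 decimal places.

It's easier to compute the probability that all 34 are distinct.
P(all distinct) = 366/366 · 365/366 · ··· · 333/366 ≈ 0.206.
So the probability of at least one match is 1 − 0.206 = 0.794.

0.794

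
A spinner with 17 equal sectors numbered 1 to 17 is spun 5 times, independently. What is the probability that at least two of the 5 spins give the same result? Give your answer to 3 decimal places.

P(all 5 different) = 17/17 · 16/17 · ··· · 13/17 ≈ 0.523.
P(at least two equal) = 1 − 0.523 = 0.477.

0.477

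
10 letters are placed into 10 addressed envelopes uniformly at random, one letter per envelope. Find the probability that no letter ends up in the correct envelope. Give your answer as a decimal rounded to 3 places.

0.368

This is the derangement probability: permutations of 10 with no fixed point.
D(10) = 10! · (1 − 1/1! + 1/2! − ··· + (−1)^10/10!) = 1334961.
P = 1334961/3628800 = 16481/44800 ≈ 0.368.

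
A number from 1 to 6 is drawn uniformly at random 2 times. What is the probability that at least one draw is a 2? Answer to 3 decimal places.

0.306

P(no draw is a 2) = (5/6)^2 ≈ 0.694.
P(at least one) = 1 − 0.694 = 0.306.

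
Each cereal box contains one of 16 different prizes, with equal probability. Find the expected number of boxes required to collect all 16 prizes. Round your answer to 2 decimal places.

After i distinct types are collected, each trial gives a new one with probability (16−i)/16, so the expected wait for the next new type is 16/(16−i).
E = 16/16 + 16/15 + 16/14 + 16/13 + 16/12 + 16/11 + 16/10 + 16/9 + 16/8 + 16/7 + 16/6 + 16/5 + 16/4 + 16/3 + 16/2 + 16/1 = 2436559/45045 ≈ 54.09.

54.09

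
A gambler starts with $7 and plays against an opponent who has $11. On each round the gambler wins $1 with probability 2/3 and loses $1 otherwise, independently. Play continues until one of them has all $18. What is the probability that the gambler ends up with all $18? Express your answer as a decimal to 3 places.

Let r = q/p = (1/3)/(2/3) = 1/2. The recurrence P(i) = p·P(i+1) + q·P(i−1) with P(0)=0, P(18)=1 gives P(i) = (1 − r^i)/(1 − r^18).
P(7) = (1 − (1/2)^7) / (1 − (1/2)^18) = 260096/262143 ≈ 0.992.

0.992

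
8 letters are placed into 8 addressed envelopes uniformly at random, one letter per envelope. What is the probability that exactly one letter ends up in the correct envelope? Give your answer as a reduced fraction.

103/280

Choose which one is fixed: C(8,1) = 8 ways.
The remaining 7 must have no fixed point: D(7) = 1854.
P = 8·1854/40320 = 103/280.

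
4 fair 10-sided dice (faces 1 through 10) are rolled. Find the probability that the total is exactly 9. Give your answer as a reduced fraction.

There are 10^4 = 10000 equally likely outcomes.
The number of ordered 4-tuples from {1,…,10} summing to 9 is 56.
P(sum = 9) = 56/10000 = 7/1250.

7/1250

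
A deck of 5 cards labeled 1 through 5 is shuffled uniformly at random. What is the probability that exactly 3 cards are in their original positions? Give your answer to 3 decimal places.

0.083

Choose which 3 of the 5 are fixed: C(5,3) = 10 ways.
The remaining 2 must have no fixed point: D(2) = 1.
P = 10·1/120 = 1/12 ≈ 0.083.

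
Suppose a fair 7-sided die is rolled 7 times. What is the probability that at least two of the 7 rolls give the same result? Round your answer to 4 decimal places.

0.9939

P(all 7 different) = 7/7 · 6/7 · ··· · 1/7 ≈ 0.0061.
P(at least two equal) = 1 − 0.0061 = 0.9939.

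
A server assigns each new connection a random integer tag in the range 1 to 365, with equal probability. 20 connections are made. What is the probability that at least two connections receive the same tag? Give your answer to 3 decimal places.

0.411

It's easier to compute the probability that all 20 are distinct.
P(all distinct) = 365/365 · 364/365 · ··· · 346/365 ≈ 0.589.
So the probability of at least one match is 1 − 0.589 = 0.411.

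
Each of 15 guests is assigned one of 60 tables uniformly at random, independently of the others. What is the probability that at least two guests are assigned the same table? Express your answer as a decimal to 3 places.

It's easier to compute the probability that all 15 are distinct.
P(all distinct) = 60/60 · 59/60 · ··· · 46/60 ≈ 0.148.
So the probability of at least one match is 1 − 0.148 = 0.852.

0.852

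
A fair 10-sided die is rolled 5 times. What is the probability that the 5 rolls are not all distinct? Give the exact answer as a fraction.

436/625

P(all 5 different) = 10/10 · 9/10 · ··· · 6/10 = 189/625.
P(at least two equal) = 1 − 189/625 = 436/625.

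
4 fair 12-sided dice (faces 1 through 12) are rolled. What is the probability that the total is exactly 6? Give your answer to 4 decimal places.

0.0005

There are 12^4 = 20736 equally likely outcomes.
The number of ordered 4-tuples from {1,…,12} summing to 6 is 10.
P(sum = 6) = 10/20736 = 5/10368 ≈ 0.0005.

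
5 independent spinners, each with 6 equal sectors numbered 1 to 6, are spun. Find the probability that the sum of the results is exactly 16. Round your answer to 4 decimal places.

0.0945

There are 6^5 = 7776 equally likely outcomes.
The number of ordered 5-tuples from {1,…,6} summing to 16 is 735.
P(sum = 16) = 735/7776 = 245/2592 ≈ 0.0945.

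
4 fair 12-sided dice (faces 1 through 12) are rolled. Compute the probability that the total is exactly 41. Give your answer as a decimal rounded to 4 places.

There are 12^4 = 20736 equally likely outcomes.
The number of ordered 4-tuples from {1,…,12} summing to 41 is 120.
P(sum = 41) = 120/20736 = 5/864 ≈ 0.0058.

0.0058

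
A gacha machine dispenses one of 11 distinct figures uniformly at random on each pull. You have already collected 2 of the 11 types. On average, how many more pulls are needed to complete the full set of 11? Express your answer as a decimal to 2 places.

Starting from 2 distinct types, each trial gives a new one with probability (11−i)/11 when i types are held, so the wait for the next new type is 11/(11−i).
E = 11/9 + 11/8 + 11/7 + 11/6 + 11/5 + 11/4 + 11/3 + 11/2 + 11/1 = 78419/2520 ≈ 31.12.

31.12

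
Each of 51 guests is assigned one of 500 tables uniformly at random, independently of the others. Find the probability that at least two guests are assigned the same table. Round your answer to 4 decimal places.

0.9287

It's easier to compute the probability that all 51 are distinct.
P(all distinct) = 500/500 · 499/500 · ··· · 450/500 ≈ 0.0713.
So the probability of at least one match is 1 − 0.0713 = 0.9287.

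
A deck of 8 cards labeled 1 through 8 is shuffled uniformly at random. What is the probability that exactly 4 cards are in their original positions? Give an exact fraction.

Choose which 4 of the 8 are fixed: C(8,4) = 70 ways.
The remaining 4 must have no fixed point: D(4) = 9.
P = 70·9/40320 = 1/64.

1/64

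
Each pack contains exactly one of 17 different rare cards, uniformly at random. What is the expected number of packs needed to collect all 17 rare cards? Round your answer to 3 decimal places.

58.472

After i distinct types are collected, each trial gives a new one with probability (17−i)/17, so the expected wait for the next new type is 17/(17−i).
E = 17/17 + 17/16 + 17/15 + 17/14 + 17/13 + 17/12 + 17/11 + 17/10 + 17/9 + 17/8 + 17/7 + 17/6 + 17/5 + 17/4 + 17/3 + 17/2 + 17/1 = 42142223/720720 ≈ 58.472.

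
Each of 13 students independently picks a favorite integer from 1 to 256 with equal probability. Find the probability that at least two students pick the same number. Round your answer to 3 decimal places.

It's easier to compute the probability that all 13 are distinct.
P(all distinct) = 256/256 · 255/256 · ··· · 244/256 ≈ 0.734.
So the probability of at least one match is 1 − 0.734 = 0.266.

0.266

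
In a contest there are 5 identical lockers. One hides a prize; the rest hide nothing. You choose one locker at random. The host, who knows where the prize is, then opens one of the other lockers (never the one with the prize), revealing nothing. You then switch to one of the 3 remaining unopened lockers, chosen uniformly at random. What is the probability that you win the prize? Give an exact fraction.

Your original locker holds the prize with probability 1/5, so the other 4 collectively hold it with probability 4/5.
The host can always find an empty locker to open, so this doesn't change that 4/5; it is now spread over the 3 remaining unopened lockers.
P(win by switching) = (4/5) · (1/3) = 4/15.

4/15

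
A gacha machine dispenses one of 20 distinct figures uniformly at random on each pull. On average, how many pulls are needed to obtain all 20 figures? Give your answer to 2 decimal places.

71.95

After i distinct types are collected, each trial gives a new one with probability (20−i)/20, so the expected wait for the next new type is 20/(20−i).
E = 20/20 + 20/19 + 20/18 + 20/17 + 20/16 + 20/15 + 20/14 + 20/13 + 20/12 + 20/11 + 20/10 + 20/9 + 20/8 + 20/7 + 20/6 + 20/5 + 20/4 + 20/3 + 20/2 + 20/1 = 279175675/3879876 ≈ 71.95.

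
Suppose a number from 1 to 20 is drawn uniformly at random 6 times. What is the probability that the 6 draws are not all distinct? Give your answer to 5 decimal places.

0.56395

P(all 6 different) = 20/20 · 19/20 · ··· · 15/20 ≈ 0.43605.
P(at least two equal) = 1 − 0.43605 = 0.56395.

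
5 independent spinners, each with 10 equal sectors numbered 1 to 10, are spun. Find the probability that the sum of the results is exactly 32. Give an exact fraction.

There are 10^5 = 100000 equally likely outcomes.
The number of ordered 5-tuples from {1,…,10} summing to 32 is 4840.
P(sum = 32) = 4840/100000 = 121/2500.

121/2500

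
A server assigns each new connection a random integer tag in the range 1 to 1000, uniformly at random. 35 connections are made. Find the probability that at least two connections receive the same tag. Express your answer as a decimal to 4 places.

0.4523

It's easier to compute the probability that all 35 are distinct.
P(all distinct) = 1000/1000 · 999/1000 · ··· · 966/1000 ≈ 0.5477.
So the probability of at least one match is 1 − 0.5477 = 0.4523.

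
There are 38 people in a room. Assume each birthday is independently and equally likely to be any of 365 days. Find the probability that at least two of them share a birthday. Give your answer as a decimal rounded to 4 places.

0.8641

It's easier to compute the probability that all 38 are distinct.
P(all distinct) = 365/365 · 364/365 · ··· · 328/365 ≈ 0.1359.
So the probability of at least one match is 1 − 0.1359 = 0.8641.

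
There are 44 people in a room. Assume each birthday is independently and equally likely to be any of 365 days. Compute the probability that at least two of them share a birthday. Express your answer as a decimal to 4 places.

0.9329

It's easier to compute the probability that all 44 are distinct.
P(all distinct) = 365/365 · 364/365 · ··· · 322/365 ≈ 0.0671.
So the probability of at least one match is 1 − 0.0671 = 0.9329.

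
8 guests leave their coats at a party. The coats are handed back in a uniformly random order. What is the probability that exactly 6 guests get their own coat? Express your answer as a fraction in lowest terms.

1/1440

Choose which 6 of the 8 are fixed: C(8,6) = 28 ways.
The remaining 2 must have no fixed point: D(2) = 1.
P = 28·1/40320 = 1/1440.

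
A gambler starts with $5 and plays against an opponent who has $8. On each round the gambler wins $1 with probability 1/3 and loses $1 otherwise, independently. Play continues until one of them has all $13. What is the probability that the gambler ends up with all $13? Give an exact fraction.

31/8191

Let r = q/p = (2/3)/(1/3) = 2. The recurrence P(i) = p·P(i+1) + q·P(i−1) with P(0)=0, P(13)=1 gives P(i) = (1 − r^i)/(1 − r^13).
P(5) = (1 − (2)^5) / (1 − (2)^13) = 31/8191.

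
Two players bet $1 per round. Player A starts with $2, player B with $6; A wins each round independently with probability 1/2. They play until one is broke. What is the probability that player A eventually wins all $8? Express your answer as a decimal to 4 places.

With a fair step, P(i) = ½P(i−1) + ½P(i+1) with P(0)=0, P(8)=1 has the linear solution P(i) = i/8.
P(2) = 2/8 = 1/4 ≈ 0.2500.

0.2500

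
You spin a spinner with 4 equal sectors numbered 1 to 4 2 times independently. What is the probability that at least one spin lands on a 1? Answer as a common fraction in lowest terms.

7/16

P(no spin lands on a 1) = (3/4)^2 = 9/16.
P(at least one) = 1 − 9/16 = 7/16.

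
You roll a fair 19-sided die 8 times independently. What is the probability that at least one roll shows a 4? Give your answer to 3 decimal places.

P(no roll shows a 4) = (18/19)^8 ≈ 0.649.
P(at least one) = 1 − 0.649 = 0.351.

0.351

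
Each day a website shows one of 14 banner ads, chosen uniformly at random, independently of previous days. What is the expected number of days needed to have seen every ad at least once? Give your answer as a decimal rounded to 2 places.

45.52

After i distinct types are collected, each trial gives a new one with probability (14−i)/14, so the expected wait for the next new type is 14/(14−i).
E = 14/14 + 14/13 + 14/12 + 14/11 + 14/10 + 14/9 + 14/8 + 14/7 + 14/6 + 14/5 + 14/4 + 14/3 + 14/2 + 14/1 = 1171733/25740 ≈ 45.52.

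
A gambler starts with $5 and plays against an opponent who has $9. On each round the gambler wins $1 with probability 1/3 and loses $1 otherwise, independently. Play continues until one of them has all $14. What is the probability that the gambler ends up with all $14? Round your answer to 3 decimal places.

0.002

Let r = q/p = (2/3)/(1/3) = 2. The recurrence P(i) = p·P(i+1) + q·P(i−1) with P(0)=0, P(14)=1 gives P(i) = (1 − r^i)/(1 − r^14).
P(5) = (1 − (2)^5) / (1 − (2)^14) = 31/16383 ≈ 0.002.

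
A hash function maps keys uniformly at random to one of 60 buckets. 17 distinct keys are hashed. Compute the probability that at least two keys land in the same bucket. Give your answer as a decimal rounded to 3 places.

It's easier to compute the probability that all 17 are distinct.
P(all distinct) = 60/60 · 59/60 · ··· · 44/60 ≈ 0.081.
So the probability of at least one match is 1 − 0.081 = 0.919.

0.919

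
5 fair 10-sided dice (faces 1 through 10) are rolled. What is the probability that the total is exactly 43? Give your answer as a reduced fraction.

33/10000

There are 10^5 = 100000 equally likely outcomes.
The number of ordered 5-tuples from {1,…,10} summing to 43 is 330.
P(sum = 43) = 330/100000 = 33/10000.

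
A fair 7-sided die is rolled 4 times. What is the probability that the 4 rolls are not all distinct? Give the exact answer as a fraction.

223/343

P(all 4 different) = 7/7 · 6/7 · ··· · 4/7 = 120/343.
P(at least two equal) = 1 − 120/343 = 223/343.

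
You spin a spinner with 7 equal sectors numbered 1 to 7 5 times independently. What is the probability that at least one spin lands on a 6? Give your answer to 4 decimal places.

P(no spin lands on a 6) = (6/7)^5 ≈ 0.4627.
P(at least one) = 1 − 0.4627 = 0.5373.

0.5373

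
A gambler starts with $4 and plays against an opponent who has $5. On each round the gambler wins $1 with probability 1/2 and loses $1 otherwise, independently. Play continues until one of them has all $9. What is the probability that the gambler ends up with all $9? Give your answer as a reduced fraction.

With a fair step, P(i) = ½P(i−1) + ½P(i+1) with P(0)=0, P(9)=1 has the linear solution P(i) = i/9.
P(4) = 4/9.

4/9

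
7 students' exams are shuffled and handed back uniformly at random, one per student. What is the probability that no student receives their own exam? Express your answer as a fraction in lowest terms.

This is the derangement probability: permutations of 7 with no fixed point.
D(7) = 7! · (1 − 1/1! + 1/2! − ··· + (−1)^7/7!) = 1854.
P = 1854/5040 = 103/280.

103/280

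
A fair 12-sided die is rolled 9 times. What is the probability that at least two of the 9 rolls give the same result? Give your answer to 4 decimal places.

P(all 9 different) = 12/12 · 11/12 · ··· · 4/12 ≈ 0.0155.
P(at least two equal) = 1 − 0.0155 = 0.9845.

0.9845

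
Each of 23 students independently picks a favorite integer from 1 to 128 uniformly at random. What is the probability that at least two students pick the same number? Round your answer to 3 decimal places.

0.878

It's easier to compute the probability that all 23 are distinct.
P(all distinct) = 128/128 · 127/128 · ··· · 106/128 ≈ 0.122.
So the probability of at least one match is 1 − 0.122 = 0.878.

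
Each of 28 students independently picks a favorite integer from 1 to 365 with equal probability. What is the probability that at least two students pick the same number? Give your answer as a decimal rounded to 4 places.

0.6545

It's easier to compute the probability that all 28 are distinct.
P(all distinct) = 365/365 · 364/365 · ··· · 338/365 ≈ 0.3455.
So the probability of at least one match is 1 − 0.3455 = 0.6545.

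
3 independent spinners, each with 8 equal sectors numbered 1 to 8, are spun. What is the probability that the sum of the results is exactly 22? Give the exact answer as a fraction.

3/256

There are 8^3 = 512 equally likely outcomes.
The number of ordered 3-tuples from {1,…,8} summing to 22 is 6.
P(sum = 22) = 6/512 = 3/256.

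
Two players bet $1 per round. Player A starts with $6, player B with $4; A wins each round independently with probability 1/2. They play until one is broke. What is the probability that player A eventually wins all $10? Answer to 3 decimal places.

With a fair step, P(i) = ½P(i−1) + ½P(i+1) with P(0)=0, P(10)=1 has the linear solution P(i) = i/10.
P(6) = 6/10 = 3/5 ≈ 0.600.

0.600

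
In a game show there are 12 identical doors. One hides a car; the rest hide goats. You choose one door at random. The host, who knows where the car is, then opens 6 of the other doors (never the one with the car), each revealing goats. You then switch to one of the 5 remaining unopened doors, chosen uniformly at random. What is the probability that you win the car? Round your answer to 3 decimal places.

0.183

Your original door holds the car with probability 1/12, so the other 11 collectively hold it with probability 11/12.
The host can always find 6 empty doors to open, so the reveals don't change that 11/12; it is now spread over the 5 remaining unopened doors.
P(win by switching) = (11/12) · (1/5) = 11/60 ≈ 0.183.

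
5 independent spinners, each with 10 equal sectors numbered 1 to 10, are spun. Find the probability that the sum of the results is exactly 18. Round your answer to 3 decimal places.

0.022

There are 10^5 = 100000 equally likely outcomes.
The number of ordered 5-tuples from {1,…,10} summing to 18 is 2205.
P(sum = 18) = 2205/100000 = 441/20000 ≈ 0.022.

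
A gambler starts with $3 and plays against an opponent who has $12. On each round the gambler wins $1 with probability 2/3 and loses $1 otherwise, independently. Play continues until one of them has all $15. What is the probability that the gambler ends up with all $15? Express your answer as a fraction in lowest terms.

4096/4681

Let r = q/p = (1/3)/(2/3) = 1/2. The recurrence P(i) = p·P(i+1) + q·P(i−1) with P(0)=0, P(15)=1 gives P(i) = (1 − r^i)/(1 − r^15).
P(3) = (1 − (1/2)^3) / (1 − (1/2)^15) = 4096/4681.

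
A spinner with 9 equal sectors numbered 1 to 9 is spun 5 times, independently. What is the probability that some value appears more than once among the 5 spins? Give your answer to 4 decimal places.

0.7439

P(all 5 different) = 9/9 · 8/9 · ··· · 5/9 ≈ 0.2561.
P(at least two equal) = 1 − 0.2561 = 0.7439.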